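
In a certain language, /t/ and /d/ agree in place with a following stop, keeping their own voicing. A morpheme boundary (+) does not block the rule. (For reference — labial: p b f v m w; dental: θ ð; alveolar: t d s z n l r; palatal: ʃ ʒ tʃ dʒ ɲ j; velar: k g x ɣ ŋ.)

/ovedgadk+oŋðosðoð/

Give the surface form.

[oveggagk+oŋðosðoð]

/d/ before /g/ (velar) → [g]
/d/ before /k/ (velar) → [g]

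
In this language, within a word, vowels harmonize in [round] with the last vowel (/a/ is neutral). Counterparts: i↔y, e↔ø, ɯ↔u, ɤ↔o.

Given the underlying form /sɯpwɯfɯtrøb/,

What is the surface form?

/ɯ/ harmonizes with /ø/ ([+round]) → [u]
/ɯ/ harmonizes with /ø/ ([+round]) → [u]
/ɯ/ harmonizes with /ø/ ([+round]) → [u]

[supwufutrøb]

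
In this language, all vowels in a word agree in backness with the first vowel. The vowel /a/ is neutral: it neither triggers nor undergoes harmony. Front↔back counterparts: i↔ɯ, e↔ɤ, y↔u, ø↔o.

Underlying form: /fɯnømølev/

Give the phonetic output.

/ø/ harmonizes with /ɯ/ ([+back]) → [o]
/ø/ harmonizes with /ɯ/ ([+back]) → [o]
/e/ harmonizes with /ɯ/ ([+back]) → [ɤ]

[fɯnomolɤv]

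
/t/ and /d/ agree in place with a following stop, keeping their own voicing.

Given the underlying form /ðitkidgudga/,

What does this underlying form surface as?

[ðikkiggugga]

/t/ before /k/ (velar) → [k]
/d/ before /g/ (velar) → [g]
/d/ before /g/ (velar) → [g]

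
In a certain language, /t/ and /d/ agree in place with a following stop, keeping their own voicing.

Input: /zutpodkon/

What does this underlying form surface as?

/t/ before /p/ (labial) → [p]
/d/ before /k/ (velar) → [g]

[zuppogkon]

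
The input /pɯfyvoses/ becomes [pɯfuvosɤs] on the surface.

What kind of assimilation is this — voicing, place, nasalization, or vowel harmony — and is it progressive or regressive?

vowel harmony, progressive

/y/→[u] /e/→[ɤ].
Vowels agree with the first vowel, so the harmony is progressive.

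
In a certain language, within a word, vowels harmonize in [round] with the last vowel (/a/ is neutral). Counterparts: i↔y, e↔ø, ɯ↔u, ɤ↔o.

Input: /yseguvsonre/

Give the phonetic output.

/y/ harmonizes with /e/ ([-round]) → [i]
/u/ harmonizes with /e/ ([-round]) → [ɯ]
/o/ harmonizes with /e/ ([-round]) → [ɤ]

[isegɯvsɤnre]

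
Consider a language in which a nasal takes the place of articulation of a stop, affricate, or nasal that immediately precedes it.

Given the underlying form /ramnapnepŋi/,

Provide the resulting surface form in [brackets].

/n/ after /m/ (labial) → [m]
/n/ after /p/ (labial) → [m]
/ŋ/ after /p/ (labial) → [m]

[rammapmepmi]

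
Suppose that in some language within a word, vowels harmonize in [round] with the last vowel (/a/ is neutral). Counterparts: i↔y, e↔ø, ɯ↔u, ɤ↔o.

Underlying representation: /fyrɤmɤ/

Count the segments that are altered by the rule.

1

/y/ harmonizes with /ɤ/ ([-round]) → [i]
1 segment changes.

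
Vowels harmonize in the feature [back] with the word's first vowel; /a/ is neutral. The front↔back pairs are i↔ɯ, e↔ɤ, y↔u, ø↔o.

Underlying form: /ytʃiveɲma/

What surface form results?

no segment meets the rule's conditions; no change.

[ytʃiveɲma]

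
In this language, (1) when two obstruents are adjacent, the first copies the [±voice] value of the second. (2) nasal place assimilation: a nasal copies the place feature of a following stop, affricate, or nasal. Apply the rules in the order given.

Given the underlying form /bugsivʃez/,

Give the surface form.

Rule 1: /g/ before /s/ (voiceless) → [k]
Rule 1: /v/ before /ʃ/ (voiceless) → [f]
After rule 1: buksifʃez
Rule 2: no segment meets the rule's conditions; no change.

[buksifʃez]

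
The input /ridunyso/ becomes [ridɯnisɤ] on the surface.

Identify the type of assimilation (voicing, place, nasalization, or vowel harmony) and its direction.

vowel harmony, progressive

/u/→[ɯ] /y/→[i] /o/→[ɤ].
Vowels agree with the first vowel, so the harmony is progressive.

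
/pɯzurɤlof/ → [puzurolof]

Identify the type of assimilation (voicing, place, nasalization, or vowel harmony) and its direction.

vowel harmony, regressive

/ɯ/→[u] /ɤ/→[o].
Vowels agree with the last vowel, so the harmony is regressive.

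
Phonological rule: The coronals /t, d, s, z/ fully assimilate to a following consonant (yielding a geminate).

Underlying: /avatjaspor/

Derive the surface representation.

/t/ before /j/ → [j] (total assimilation)
/s/ before /p/ → [p] (total assimilation)

[avajjappor]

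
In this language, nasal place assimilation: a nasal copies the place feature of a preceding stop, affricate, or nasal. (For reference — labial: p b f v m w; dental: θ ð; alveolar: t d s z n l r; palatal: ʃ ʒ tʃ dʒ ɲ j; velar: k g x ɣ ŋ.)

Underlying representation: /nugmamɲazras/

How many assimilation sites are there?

2

/m/ after /g/ (velar) → [ŋ]
/ɲ/ after /m/ (labial) → [m]
2 segments change.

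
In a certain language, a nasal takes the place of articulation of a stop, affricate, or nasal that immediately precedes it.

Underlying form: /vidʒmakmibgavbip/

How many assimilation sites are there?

/m/ after /dʒ/ (palatal) → [ɲ]
/m/ after /k/ (velar) → [ŋ]
2 segments change.

2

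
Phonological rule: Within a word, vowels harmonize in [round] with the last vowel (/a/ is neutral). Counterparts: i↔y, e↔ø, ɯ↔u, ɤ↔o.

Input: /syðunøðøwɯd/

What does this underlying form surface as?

/y/ harmonizes with /ɯ/ ([-round]) → [i]
/u/ harmonizes with /ɯ/ ([-round]) → [ɯ]
/ø/ harmonizes with /ɯ/ ([-round]) → [e]
/ø/ harmonizes with /ɯ/ ([-round]) → [e]

[siðɯneðewɯd]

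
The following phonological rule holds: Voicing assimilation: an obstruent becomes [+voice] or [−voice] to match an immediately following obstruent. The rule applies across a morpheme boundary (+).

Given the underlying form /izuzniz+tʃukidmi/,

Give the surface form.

[izuznis+tʃukidmi]

/z/ before /tʃ/ (voiceless) → [s]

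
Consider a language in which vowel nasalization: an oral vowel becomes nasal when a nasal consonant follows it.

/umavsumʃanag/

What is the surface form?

/u/ before nasal /m/ → [ũ]
/u/ before nasal /m/ → [ũ]
/a/ before nasal /n/ → [ã]

[ũmavsũmʃãnag]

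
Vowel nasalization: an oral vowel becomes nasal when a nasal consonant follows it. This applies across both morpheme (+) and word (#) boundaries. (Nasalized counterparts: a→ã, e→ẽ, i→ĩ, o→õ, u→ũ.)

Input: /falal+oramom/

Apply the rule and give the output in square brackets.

[falal+orãmõm]

/a/ before nasal /m/ → [ã]
/o/ before nasal /m/ → [õ]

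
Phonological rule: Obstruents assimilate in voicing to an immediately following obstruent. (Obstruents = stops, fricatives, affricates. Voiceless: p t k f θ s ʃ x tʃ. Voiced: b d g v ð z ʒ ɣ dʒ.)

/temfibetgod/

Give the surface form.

[temfibedgod]

/t/ before /g/ (voiced) → [d]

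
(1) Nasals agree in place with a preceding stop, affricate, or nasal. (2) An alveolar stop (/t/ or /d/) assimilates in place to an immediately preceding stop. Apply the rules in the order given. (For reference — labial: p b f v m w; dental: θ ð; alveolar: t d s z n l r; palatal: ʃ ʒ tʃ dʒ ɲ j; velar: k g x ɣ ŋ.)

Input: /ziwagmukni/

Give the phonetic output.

Rule 1: /m/ after /g/ (velar) → [ŋ]
Rule 1: /n/ after /k/ (velar) → [ŋ]
After rule 1: ziwagŋukŋi
Rule 2: no segment meets the rule's conditions; no change.

[ziwagŋukŋi]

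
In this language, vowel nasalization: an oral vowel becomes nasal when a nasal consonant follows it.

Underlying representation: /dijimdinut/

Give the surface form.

[dijĩmdĩnut]

/i/ before nasal /m/ → [ĩ]
/i/ before nasal /n/ → [ĩ]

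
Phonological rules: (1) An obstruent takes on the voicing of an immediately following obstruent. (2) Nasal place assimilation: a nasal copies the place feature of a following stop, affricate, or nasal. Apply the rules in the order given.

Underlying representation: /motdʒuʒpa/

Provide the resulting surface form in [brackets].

Rule 1: /t/ before /dʒ/ (voiced) → [d]
Rule 1: /ʒ/ before /p/ (voiceless) → [ʃ]
After rule 1: moddʒuʃpa
Rule 2: no segment meets the rule's conditions; no change.

[moddʒuʃpa]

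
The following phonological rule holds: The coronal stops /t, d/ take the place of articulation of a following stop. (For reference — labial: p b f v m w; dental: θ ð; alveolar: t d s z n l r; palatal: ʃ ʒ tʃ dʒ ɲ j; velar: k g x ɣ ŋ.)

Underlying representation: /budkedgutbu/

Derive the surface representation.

/d/ before /k/ (velar) → [g]
/d/ before /g/ (velar) → [g]
/t/ before /b/ (labial) → [p]

[bugkeggupbu]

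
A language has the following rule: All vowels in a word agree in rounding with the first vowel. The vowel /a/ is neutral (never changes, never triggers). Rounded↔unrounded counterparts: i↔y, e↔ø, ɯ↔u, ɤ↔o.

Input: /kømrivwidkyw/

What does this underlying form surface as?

/i/ harmonizes with /ø/ ([+round]) → [y]
/i/ harmonizes with /ø/ ([+round]) → [y]

[kømryvwydkyw]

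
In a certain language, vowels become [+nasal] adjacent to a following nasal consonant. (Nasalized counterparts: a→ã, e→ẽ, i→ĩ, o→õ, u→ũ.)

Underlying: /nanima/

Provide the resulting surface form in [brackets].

/a/ before nasal /n/ → [ã]
/i/ before nasal /m/ → [ĩ]

[nãnĩma]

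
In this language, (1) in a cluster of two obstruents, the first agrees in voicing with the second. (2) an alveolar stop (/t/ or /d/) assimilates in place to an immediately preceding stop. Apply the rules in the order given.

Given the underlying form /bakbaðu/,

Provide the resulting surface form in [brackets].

Rule 1: /k/ before /b/ (voiced) → [g]
After rule 1: bagbaðu
Rule 2: no segment meets the rule's conditions; no change.

[bagbaðu]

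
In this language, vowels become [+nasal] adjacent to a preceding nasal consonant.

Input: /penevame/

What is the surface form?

/e/ after nasal /n/ → [ẽ]
/e/ after nasal /m/ → [ẽ]

[penẽvamẽ]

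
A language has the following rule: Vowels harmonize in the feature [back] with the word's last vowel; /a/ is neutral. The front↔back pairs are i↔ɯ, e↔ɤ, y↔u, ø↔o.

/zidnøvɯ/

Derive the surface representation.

[zɯdnovɯ]

/i/ harmonizes with /ɯ/ ([+back]) → [ɯ]
/ø/ harmonizes with /ɯ/ ([+back]) → [o]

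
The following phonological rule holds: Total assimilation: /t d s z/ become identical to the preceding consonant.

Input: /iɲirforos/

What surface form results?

[iɲirforos]

no segment meets the rule's conditions; no change.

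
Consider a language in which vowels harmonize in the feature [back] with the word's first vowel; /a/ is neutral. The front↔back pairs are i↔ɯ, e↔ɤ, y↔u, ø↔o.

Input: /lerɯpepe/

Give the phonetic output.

/ɯ/ harmonizes with /e/ ([-back]) → [i]

[leripepe]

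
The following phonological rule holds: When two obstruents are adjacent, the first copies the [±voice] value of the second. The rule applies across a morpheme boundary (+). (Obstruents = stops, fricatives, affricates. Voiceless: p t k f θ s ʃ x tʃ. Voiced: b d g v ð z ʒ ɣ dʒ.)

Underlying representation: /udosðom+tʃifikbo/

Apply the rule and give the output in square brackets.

[udozðom+tʃifigbo]

/s/ before /ð/ (voiced) → [z]
/k/ before /b/ (voiced) → [g]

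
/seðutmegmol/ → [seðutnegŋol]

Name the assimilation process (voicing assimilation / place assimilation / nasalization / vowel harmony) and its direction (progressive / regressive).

/m/→[n] /m/→[ŋ].
Each target copies a feature from the preceding segment, so the direction is progressive.

place assimilation, progressive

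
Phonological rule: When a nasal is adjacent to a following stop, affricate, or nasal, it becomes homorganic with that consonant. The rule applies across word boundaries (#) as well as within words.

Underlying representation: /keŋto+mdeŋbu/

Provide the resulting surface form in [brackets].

[kento+ndembu]

/ŋ/ before /t/ (alveolar) → [n]
/m/ before /d/ (alveolar) → [n]
/ŋ/ before /b/ (labial) → [m]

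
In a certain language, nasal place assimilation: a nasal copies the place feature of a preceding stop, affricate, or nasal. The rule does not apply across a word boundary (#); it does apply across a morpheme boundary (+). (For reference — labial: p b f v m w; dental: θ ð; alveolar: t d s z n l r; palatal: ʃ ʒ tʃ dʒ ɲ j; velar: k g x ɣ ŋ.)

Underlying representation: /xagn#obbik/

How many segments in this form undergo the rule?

/n/ after /g/ (velar) → [ŋ]
1 segment changes.

1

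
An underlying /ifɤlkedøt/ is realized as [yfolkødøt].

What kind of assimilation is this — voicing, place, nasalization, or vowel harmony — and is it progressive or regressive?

/i/→[y] /ɤ/→[o] /e/→[ø].
Vowels agree with the last vowel, so the harmony is regressive.

vowel harmony, regressive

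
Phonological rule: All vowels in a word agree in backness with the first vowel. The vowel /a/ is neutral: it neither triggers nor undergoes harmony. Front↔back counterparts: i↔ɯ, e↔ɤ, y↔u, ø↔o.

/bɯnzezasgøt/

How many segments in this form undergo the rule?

/e/ harmonizes with /ɯ/ ([+back]) → [ɤ]
/ø/ harmonizes with /ɯ/ ([+back]) → [o]
2 segments change.

2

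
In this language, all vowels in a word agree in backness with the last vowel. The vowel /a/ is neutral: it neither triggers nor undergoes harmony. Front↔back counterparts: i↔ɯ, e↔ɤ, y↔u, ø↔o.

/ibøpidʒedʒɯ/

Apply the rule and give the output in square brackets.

/i/ harmonizes with /ɯ/ ([+back]) → [ɯ]
/ø/ harmonizes with /ɯ/ ([+back]) → [o]
/i/ harmonizes with /ɯ/ ([+back]) → [ɯ]
/e/ harmonizes with /ɯ/ ([+back]) → [ɤ]

[ɯbopɯdʒɤdʒɯ]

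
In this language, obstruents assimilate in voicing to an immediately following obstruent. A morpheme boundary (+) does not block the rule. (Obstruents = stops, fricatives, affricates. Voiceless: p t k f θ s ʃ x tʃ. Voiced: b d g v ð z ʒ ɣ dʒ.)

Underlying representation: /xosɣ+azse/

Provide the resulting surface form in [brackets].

[xozɣ+asse]

/s/ before /ɣ/ (voiced) → [z]
/z/ before /s/ (voiceless) → [s]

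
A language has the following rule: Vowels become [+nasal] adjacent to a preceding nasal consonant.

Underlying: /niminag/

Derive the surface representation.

[nĩmĩnãg]

/i/ after nasal /n/ → [ĩ]
/i/ after nasal /m/ → [ĩ]
/a/ after nasal /n/ → [ã]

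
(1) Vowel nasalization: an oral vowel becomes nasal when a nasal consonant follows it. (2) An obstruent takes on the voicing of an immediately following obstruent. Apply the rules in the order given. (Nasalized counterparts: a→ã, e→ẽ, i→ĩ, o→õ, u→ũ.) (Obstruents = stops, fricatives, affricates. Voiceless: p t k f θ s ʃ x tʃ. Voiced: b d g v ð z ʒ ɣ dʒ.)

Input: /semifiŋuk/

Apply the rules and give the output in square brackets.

Rule 1: /e/ before nasal /m/ → [ẽ]
Rule 1: /i/ before nasal /ŋ/ → [ĩ]
After rule 1: sẽmifĩŋuk
Rule 2: no segment meets the rule's conditions; no change.

[sẽmifĩŋuk]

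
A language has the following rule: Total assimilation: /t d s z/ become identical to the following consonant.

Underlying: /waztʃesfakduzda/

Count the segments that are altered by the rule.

/z/ before /tʃ/ → [tʃ] (total assimilation)
/s/ before /f/ → [f] (total assimilation)
/z/ before /d/ → [d] (total assimilation)
3 segments change.

3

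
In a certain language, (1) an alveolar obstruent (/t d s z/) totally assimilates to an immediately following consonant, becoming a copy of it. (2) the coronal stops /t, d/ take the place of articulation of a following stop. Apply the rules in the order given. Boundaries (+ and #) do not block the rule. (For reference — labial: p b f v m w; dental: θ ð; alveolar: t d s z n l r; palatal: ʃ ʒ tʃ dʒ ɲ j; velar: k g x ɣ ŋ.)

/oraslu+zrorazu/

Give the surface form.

Rule 1: /s/ before /l/ → [l] (total assimilation)
Rule 1: /z/ before /r/ → [r] (total assimilation)
After rule 1: orallu+rrorazu
Rule 2: no segment meets the rule's conditions; no change.

[orallu+rrorazu]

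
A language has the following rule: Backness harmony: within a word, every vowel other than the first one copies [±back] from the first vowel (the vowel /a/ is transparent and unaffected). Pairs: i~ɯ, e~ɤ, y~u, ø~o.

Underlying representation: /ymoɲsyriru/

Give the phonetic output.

/o/ harmonizes with /y/ ([-back]) → [ø]
/u/ harmonizes with /y/ ([-back]) → [y]

[ymøɲsyriry]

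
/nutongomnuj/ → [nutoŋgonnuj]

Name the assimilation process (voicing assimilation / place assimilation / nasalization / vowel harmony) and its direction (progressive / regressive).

/n/→[ŋ] /m/→[n].
Each target copies a feature from the following segment, so the direction is regressive.

place assimilation, regressive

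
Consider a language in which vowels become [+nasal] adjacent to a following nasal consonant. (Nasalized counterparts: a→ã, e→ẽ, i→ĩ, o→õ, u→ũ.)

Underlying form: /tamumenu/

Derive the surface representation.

[tãmũmẽnu]

/a/ before nasal /m/ → [ã]
/u/ before nasal /m/ → [ũ]
/e/ before nasal /n/ → [ẽ]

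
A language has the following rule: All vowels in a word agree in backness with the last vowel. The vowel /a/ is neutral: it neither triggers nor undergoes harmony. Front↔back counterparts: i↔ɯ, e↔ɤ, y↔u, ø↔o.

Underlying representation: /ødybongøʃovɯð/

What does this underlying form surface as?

[odubongoʃovɯð]

/ø/ harmonizes with /ɯ/ ([+back]) → [o]
/y/ harmonizes with /ɯ/ ([+back]) → [u]
/ø/ harmonizes with /ɯ/ ([+back]) → [o]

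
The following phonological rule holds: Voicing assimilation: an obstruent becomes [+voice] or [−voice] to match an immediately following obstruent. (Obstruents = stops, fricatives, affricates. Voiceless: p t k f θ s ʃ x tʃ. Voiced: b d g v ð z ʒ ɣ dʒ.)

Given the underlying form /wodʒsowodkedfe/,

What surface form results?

[wotʃsowotketfe]

/dʒ/ before /s/ (voiceless) → [tʃ]
/d/ before /k/ (voiceless) → [t]
/d/ before /f/ (voiceless) → [t]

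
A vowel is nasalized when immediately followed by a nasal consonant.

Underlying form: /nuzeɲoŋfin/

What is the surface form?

[nuzẽɲõŋfĩn]

/e/ before nasal /ɲ/ → [ẽ]
/o/ before nasal /ŋ/ → [õ]
/i/ before nasal /n/ → [ĩ]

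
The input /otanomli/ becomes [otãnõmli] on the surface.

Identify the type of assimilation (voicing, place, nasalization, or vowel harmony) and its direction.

/a/→[ã] /o/→[õ].
Each target copies a feature from the following segment, so the direction is regressive.

nasalization, regressive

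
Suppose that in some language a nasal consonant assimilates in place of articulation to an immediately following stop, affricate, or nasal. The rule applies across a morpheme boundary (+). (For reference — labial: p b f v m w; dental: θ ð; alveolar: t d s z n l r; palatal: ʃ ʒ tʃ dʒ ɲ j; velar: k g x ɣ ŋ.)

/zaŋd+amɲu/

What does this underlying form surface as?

/ŋ/ before /d/ (alveolar) → [n]
/m/ before /ɲ/ (palatal) → [ɲ]

[zand+aɲɲu]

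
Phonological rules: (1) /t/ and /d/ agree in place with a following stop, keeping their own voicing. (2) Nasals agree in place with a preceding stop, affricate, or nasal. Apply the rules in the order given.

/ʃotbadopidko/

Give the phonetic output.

Rule 1: /t/ before /b/ (labial) → [p]
Rule 1: /d/ before /k/ (velar) → [g]
After rule 1: ʃopbadopigko
Rule 2: no segment meets the rule's conditions; no change.

[ʃopbadopigko]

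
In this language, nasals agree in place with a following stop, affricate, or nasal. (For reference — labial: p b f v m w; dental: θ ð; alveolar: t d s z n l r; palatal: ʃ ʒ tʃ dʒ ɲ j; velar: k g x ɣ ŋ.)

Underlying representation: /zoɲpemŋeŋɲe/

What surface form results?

[zompeŋŋeɲɲe]

/ɲ/ before /p/ (labial) → [m]
/m/ before /ŋ/ (velar) → [ŋ]
/ŋ/ before /ɲ/ (palatal) → [ɲ]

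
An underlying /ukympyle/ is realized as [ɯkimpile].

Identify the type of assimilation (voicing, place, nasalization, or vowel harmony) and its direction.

/u/→[ɯ] /y/→[i] /y/→[i].
Vowels agree with the last vowel, so the harmony is regressive.

vowel harmony, regressive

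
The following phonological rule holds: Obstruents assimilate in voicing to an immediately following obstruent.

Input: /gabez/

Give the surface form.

[gabez]

no segment meets the rule's conditions; no change.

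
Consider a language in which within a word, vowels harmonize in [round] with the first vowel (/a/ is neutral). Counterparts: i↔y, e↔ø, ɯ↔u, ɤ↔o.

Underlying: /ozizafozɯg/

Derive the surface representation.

[ozyzafozug]

/i/ harmonizes with /o/ ([+round]) → [y]
/ɯ/ harmonizes with /o/ ([+round]) → [u]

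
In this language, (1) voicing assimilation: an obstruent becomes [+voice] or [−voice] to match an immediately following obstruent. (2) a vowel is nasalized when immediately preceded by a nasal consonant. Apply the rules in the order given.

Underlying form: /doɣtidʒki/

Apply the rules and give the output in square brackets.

[doxtitʃki]

Rule 1: /ɣ/ before /t/ (voiceless) → [x]
Rule 1: /dʒ/ before /k/ (voiceless) → [tʃ]
After rule 1: doxtitʃki
Rule 2: no segment meets the rule's conditions; no change.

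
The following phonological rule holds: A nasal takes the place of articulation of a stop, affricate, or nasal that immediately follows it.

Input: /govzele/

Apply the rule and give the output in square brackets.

no segment meets the rule's conditions; no change.

[govzele]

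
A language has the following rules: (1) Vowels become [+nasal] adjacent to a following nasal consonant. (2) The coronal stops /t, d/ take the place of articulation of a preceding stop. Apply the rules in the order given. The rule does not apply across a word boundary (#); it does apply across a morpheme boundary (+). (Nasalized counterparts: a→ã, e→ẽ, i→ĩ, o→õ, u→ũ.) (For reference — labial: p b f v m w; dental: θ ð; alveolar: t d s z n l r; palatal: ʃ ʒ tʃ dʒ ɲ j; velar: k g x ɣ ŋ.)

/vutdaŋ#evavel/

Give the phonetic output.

[vutdãŋ#evavel]

Rule 1: /a/ before nasal /ŋ/ → [ã]
After rule 1: vutdãŋ#evavel
Rule 2: no segment meets the rule's conditions; no change.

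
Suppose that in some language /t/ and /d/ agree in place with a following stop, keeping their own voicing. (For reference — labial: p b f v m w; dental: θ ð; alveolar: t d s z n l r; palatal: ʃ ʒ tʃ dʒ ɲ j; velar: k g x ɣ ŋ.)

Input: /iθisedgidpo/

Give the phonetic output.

[iθiseggibpo]

/d/ before /g/ (velar) → [g]
/d/ before /p/ (labial) → [b]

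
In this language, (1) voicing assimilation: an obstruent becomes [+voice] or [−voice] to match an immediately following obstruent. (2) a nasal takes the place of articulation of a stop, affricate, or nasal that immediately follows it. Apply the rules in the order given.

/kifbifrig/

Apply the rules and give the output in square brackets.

[kivbifrig]

Rule 1: /f/ before /b/ (voiced) → [v]
After rule 1: kivbifrig
Rule 2: no segment meets the rule's conditions; no change.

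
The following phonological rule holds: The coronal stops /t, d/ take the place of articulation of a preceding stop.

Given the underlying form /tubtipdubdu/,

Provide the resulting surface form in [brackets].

[tubpipbubbu]

/t/ after /b/ (labial) → [p]
/d/ after /p/ (labial) → [b]
/d/ after /b/ (labial) → [b]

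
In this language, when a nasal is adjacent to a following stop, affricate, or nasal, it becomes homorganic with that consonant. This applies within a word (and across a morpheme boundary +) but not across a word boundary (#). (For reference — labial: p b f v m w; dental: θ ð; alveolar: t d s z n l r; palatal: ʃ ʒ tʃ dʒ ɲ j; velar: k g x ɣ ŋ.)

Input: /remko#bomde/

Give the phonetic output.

[reŋko#bonde]

/m/ before /k/ (velar) → [ŋ]
/m/ before /d/ (alveolar) → [n]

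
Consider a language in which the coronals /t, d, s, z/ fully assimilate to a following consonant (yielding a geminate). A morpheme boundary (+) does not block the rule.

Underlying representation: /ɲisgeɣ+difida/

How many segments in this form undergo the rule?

1

/s/ before /g/ → [g] (total assimilation)
1 segment changes.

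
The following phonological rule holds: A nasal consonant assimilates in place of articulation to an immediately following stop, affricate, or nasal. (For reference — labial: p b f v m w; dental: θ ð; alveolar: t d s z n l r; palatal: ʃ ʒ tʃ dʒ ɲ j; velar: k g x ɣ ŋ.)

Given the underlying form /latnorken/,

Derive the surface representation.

[latnorken]

no segment meets the rule's conditions; no change.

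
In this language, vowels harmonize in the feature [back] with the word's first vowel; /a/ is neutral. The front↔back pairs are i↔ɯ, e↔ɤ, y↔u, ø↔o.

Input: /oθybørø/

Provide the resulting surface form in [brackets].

[oθuboro]

/y/ harmonizes with /o/ ([+back]) → [u]
/ø/ harmonizes with /o/ ([+back]) → [o]
/ø/ harmonizes with /o/ ([+back]) → [o]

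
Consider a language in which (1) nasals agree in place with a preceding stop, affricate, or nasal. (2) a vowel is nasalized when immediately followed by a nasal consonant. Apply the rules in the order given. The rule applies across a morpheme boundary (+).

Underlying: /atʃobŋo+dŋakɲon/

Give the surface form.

Rule 1: /ŋ/ after /b/ (labial) → [m]
Rule 1: /ŋ/ after /d/ (alveolar) → [n]
Rule 1: /ɲ/ after /k/ (velar) → [ŋ]
After rule 1: atʃobmo+dnakŋon
Rule 2: /o/ before nasal /n/ → [õ]

[atʃobmo+dnakŋõn]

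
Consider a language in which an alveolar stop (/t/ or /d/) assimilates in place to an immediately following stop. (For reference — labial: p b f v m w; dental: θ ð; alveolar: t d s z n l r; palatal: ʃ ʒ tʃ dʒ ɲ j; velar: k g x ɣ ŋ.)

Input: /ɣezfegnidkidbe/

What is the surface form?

[ɣezfegnigkibbe]

/d/ before /k/ (velar) → [g]
/d/ before /b/ (labial) → [b]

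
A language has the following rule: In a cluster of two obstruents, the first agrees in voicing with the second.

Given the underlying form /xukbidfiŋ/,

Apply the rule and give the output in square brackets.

[xugbitfiŋ]

/k/ before /b/ (voiced) → [g]
/d/ before /f/ (voiceless) → [t]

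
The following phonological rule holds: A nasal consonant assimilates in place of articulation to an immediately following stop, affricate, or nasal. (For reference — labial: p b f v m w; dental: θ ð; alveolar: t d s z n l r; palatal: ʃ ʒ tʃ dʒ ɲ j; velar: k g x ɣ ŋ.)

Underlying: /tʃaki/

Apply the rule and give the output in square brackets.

no segment meets the rule's conditions; no change.

[tʃaki]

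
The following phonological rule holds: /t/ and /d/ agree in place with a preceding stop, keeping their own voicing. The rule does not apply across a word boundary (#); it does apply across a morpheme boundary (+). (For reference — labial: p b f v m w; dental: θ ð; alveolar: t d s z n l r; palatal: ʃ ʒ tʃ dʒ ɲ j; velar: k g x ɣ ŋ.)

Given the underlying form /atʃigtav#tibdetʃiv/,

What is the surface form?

/t/ after /g/ (velar) → [k]
/d/ after /b/ (labial) → [b]

[atʃigkav#tibbetʃiv]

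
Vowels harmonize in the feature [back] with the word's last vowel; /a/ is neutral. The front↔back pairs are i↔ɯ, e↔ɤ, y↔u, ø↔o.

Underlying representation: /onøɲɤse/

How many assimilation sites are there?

2

/o/ harmonizes with /e/ ([-back]) → [ø]
/ɤ/ harmonizes with /e/ ([-back]) → [e]
2 segments change.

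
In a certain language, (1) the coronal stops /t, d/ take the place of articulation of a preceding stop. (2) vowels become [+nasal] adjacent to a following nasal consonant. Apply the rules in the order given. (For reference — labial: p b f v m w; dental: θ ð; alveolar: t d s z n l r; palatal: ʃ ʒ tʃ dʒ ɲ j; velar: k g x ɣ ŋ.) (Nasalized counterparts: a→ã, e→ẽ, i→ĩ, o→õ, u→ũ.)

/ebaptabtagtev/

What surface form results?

Rule 1: /t/ after /p/ (labial) → [p]
Rule 1: /t/ after /b/ (labial) → [p]
Rule 1: /t/ after /g/ (velar) → [k]
After rule 1: ebappabpagkev
Rule 2: no segment meets the rule's conditions; no change.

[ebappabpagkev]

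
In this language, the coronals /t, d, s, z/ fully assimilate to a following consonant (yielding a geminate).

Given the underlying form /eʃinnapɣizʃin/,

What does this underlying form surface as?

/z/ before /ʃ/ → [ʃ] (total assimilation)

[eʃinnapɣiʃʃin]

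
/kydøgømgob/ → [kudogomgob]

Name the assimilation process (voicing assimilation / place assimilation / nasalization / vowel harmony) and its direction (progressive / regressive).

vowel harmony, regressive

/y/→[u] /ø/→[o] /ø/→[o].
Vowels agree with the last vowel, so the harmony is regressive.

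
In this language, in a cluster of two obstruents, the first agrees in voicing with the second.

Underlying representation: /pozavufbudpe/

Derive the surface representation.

[pozavuvbutpe]

/f/ before /b/ (voiced) → [v]
/d/ before /p/ (voiceless) → [t]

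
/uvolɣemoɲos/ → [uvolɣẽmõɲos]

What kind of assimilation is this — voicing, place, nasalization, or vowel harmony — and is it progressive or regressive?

nasalization, regressive

/e/→[ẽ] /o/→[õ].
Each target copies a feature from the following segment, so the direction is regressive.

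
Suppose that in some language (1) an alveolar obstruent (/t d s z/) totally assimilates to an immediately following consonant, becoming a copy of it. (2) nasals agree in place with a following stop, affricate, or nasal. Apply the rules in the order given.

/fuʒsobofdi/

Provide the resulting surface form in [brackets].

Rule 1: no segment meets the rule's conditions; no change.
After rule 1: fuʒsobofdi
Rule 2: no segment meets the rule's conditions; no change.

[fuʒsobofdi]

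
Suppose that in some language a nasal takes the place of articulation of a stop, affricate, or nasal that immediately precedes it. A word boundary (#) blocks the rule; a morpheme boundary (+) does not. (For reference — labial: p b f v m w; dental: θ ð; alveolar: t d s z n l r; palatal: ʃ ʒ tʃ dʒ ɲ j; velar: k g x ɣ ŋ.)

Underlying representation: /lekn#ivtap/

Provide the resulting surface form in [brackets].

[lekŋ#ivtap]

/n/ after /k/ (velar) → [ŋ]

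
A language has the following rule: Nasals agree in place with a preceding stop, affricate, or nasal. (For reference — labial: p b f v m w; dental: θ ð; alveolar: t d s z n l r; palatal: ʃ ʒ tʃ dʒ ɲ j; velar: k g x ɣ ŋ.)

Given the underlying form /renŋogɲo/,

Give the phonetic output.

[rennogŋo]

/ŋ/ after /n/ (alveolar) → [n]
/ɲ/ after /g/ (velar) → [ŋ]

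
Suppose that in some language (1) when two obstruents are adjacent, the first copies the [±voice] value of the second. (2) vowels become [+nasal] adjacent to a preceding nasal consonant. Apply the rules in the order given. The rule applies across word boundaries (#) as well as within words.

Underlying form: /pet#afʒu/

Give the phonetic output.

[pet#avʒu]

Rule 1: /f/ before /ʒ/ (voiced) → [v]
After rule 1: pet#avʒu
Rule 2: no segment meets the rule's conditions; no change.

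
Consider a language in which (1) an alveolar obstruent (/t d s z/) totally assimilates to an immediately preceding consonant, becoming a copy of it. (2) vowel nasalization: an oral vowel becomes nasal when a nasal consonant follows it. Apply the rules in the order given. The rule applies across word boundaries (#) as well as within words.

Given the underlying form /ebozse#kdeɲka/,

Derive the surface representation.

[ebozze#kkẽɲka]

Rule 1: /s/ after /z/ → [z] (total assimilation)
Rule 1: /d/ after /k/ → [k] (total assimilation)
After rule 1: ebozze#kkeɲka
Rule 2: /e/ before nasal /ɲ/ → [ẽ]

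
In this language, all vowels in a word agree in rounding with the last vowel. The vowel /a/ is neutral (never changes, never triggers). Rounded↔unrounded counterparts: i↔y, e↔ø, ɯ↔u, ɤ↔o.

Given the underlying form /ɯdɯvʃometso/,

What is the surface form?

/ɯ/ harmonizes with /o/ ([+round]) → [u]
/ɯ/ harmonizes with /o/ ([+round]) → [u]
/e/ harmonizes with /o/ ([+round]) → [ø]

[uduvʃomøtso]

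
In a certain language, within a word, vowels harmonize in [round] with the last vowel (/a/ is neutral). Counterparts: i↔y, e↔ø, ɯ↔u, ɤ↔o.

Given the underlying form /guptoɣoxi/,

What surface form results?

/u/ harmonizes with /i/ ([-round]) → [ɯ]
/o/ harmonizes with /i/ ([-round]) → [ɤ]
/o/ harmonizes with /i/ ([-round]) → [ɤ]

[gɯptɤɣɤxi]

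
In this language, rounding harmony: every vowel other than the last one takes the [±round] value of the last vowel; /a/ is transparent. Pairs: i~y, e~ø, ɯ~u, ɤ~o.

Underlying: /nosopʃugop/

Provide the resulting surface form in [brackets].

[nosopʃugop]

no segment meets the rule's conditions; no change.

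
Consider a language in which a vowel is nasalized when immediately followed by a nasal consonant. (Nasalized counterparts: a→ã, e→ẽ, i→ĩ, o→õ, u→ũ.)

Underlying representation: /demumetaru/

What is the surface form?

[dẽmũmetaru]

/e/ before nasal /m/ → [ẽ]
/u/ before nasal /m/ → [ũ]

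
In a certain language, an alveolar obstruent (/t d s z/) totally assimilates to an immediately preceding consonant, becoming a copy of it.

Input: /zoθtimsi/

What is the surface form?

[zoθθimmi]

/t/ after /θ/ → [θ] (total assimilation)
/s/ after /m/ → [m] (total assimilation)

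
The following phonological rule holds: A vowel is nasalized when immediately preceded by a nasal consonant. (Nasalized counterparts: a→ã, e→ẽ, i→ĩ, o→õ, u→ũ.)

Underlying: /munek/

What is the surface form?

/u/ after nasal /m/ → [ũ]
/e/ after nasal /n/ → [ẽ]

[mũnẽk]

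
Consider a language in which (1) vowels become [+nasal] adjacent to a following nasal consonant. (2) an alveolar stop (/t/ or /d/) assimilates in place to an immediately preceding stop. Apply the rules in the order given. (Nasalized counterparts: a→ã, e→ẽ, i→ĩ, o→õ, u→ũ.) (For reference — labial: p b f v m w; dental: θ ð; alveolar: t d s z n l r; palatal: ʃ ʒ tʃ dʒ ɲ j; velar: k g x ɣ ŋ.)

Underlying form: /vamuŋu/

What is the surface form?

Rule 1: /a/ before nasal /m/ → [ã]
Rule 1: /u/ before nasal /ŋ/ → [ũ]
After rule 1: vãmũŋu
Rule 2: no segment meets the rule's conditions; no change.

[vãmũŋu]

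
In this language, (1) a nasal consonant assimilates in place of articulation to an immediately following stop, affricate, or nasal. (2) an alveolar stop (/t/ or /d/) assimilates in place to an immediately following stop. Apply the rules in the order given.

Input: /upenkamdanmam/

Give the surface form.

Rule 1: /n/ before /k/ (velar) → [ŋ]
Rule 1: /m/ before /d/ (alveolar) → [n]
Rule 1: /n/ before /m/ (labial) → [m]
After rule 1: upeŋkandammam
Rule 2: no segment meets the rule's conditions; no change.

[upeŋkandammam]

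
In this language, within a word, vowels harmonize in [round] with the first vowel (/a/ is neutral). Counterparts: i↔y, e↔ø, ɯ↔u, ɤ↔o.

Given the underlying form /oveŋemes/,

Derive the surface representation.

[ovøŋømøs]

/e/ harmonizes with /o/ ([+round]) → [ø]
/e/ harmonizes with /o/ ([+round]) → [ø]
/e/ harmonizes with /o/ ([+round]) → [ø]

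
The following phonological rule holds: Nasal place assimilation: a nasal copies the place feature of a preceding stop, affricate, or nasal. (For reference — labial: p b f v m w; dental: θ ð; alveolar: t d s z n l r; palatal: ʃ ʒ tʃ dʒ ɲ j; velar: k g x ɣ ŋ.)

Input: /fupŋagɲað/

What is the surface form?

[fupmagŋað]

/ŋ/ after /p/ (labial) → [m]
/ɲ/ after /g/ (velar) → [ŋ]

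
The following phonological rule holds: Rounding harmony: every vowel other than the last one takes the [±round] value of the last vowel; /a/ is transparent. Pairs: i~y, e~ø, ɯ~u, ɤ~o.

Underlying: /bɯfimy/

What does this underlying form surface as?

/ɯ/ harmonizes with /y/ ([+round]) → [u]
/i/ harmonizes with /y/ ([+round]) → [y]

[bufymy]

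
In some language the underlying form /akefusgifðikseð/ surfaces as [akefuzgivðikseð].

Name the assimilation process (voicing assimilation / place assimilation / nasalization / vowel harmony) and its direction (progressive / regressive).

voicing assimilation, regressive

/s/→[z] /f/→[v].
Each target copies a feature from the following segment, so the direction is regressive.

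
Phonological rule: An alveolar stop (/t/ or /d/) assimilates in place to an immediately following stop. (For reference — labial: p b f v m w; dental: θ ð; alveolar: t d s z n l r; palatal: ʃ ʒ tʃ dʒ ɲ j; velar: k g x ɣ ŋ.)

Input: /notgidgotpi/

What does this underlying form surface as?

[nokgiggoppi]

/t/ before /g/ (velar) → [k]
/d/ before /g/ (velar) → [g]
/t/ before /p/ (labial) → [p]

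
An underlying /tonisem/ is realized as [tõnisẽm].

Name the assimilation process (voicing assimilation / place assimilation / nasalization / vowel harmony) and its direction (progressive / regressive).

nasalization, regressive

/o/→[õ] /e/→[ẽ].
Each target copies a feature from the following segment, so the direction is regressive.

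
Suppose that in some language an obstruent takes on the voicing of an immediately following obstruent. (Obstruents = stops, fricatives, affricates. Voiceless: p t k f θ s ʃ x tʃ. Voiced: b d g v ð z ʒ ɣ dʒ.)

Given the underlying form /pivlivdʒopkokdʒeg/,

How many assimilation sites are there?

1

/k/ before /dʒ/ (voiced) → [g]
1 segment changes.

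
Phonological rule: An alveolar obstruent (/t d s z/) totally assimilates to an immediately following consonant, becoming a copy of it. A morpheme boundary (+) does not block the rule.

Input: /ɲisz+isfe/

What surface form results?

/s/ before /z/ → [z] (total assimilation)
/s/ before /f/ → [f] (total assimilation)

[ɲizz+iffe]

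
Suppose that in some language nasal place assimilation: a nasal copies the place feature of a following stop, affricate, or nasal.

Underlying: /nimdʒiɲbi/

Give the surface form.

/m/ before /dʒ/ (palatal) → [ɲ]
/ɲ/ before /b/ (labial) → [m]

[niɲdʒimbi]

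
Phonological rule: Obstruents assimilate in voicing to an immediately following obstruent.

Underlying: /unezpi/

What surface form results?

/z/ before /p/ (voiceless) → [s]

[unespi]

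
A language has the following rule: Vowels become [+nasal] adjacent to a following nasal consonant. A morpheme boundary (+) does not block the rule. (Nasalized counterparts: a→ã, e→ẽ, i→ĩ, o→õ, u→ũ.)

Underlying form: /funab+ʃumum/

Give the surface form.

[fũnab+ʃũmũm]

/u/ before nasal /n/ → [ũ]
/u/ before nasal /m/ → [ũ]
/u/ before nasal /m/ → [ũ]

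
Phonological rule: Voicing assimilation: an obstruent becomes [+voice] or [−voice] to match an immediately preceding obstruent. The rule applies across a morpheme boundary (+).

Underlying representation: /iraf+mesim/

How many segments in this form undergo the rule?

0

No segment meets the rule's conditions.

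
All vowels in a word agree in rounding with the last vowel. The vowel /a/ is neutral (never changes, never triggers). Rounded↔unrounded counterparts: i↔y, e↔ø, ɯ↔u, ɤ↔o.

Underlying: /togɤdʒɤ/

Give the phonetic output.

[tɤgɤdʒɤ]

/o/ harmonizes with /ɤ/ ([-round]) → [ɤ]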